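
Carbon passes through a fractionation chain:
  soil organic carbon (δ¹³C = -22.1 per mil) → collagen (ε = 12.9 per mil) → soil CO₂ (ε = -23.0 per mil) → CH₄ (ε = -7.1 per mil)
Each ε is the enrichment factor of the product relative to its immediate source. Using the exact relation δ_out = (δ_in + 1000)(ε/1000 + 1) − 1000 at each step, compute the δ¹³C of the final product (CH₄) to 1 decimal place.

step 1: δ = (-22.10 + 1000)·(12.9/1000 + 1) − 1000 = -9.49 per mil
step 2: δ = (-9.49 + 1000)·(-23.0/1000 + 1) − 1000 = -32.27 per mil
step 3: δ = (-32.27 + 1000)·(-7.1/1000 + 1) − 1000 = -39.14 per mil

-39.1 per mil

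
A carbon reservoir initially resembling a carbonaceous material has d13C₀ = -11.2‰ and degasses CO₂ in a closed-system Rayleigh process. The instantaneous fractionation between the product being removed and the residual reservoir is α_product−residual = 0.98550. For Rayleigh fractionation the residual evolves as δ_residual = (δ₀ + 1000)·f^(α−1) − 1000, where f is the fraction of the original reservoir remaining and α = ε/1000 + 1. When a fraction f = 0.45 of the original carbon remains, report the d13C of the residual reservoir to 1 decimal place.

0.3‰

Rayleigh residual: δ_res = (δ₀ + 1000)·f^(α−1) − 1000
α − 1 = -0.01450
f^(α−1) = 0.45^(-0.01450) = 1.011646
δ_res = (-11.2 + 1000) × 1.011646 − 1000 = 1000.315 − 1000 = 0.32‰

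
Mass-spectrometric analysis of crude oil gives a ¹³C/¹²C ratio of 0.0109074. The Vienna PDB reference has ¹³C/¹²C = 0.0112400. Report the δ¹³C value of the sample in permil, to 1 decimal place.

-29.6 permil

δ¹³C = (R_sample / R_standard − 1) × 1000
R_sample / R_standard = 0.0109074 / 0.0112400 = 0.970409
δ¹³C = (0.970409 − 1) × 1000 = -29.59 permil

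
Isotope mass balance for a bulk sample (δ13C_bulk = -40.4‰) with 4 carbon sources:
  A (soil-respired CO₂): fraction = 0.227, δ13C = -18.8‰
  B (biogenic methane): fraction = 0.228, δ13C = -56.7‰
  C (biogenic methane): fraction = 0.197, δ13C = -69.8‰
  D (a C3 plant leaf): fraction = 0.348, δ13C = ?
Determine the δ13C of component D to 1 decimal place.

-27.2‰

Isotope mass balance: δ_bulk = Σ fᵢ·δᵢ.
-40.4 = 0.227×(-18.8) + 0.228×(-56.7) + 0.197×(-69.8) + 0.348×δ_D
0.348·δ_D = -40.4 − (-30.946) = -9.454
δ_D = -9.454 / 0.348 = -27.17‰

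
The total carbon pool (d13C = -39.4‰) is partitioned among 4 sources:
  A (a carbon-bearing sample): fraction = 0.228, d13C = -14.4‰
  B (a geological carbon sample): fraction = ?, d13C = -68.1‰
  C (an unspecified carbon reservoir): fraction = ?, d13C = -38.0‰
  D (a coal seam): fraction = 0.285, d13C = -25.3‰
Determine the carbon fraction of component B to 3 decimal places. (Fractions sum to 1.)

0.346

Let f_B and f_C be the unknown fractions; fractions sum to 1 so f_B + f_C = 0.487.
Mass balance: Σ fᵢ·δᵢ = δ_bulk ⇒ f_B·(-68.1) + f_C·(-38.0) = -39.4 − (-10.494) = -28.906
Substitute f_C = 0.487 − f_B:
f_B·(-68.1 − -38.0) = -28.906 − 0.487×(-38.0) = -10.400
f_B = -10.400 / -30.1 = 0.3455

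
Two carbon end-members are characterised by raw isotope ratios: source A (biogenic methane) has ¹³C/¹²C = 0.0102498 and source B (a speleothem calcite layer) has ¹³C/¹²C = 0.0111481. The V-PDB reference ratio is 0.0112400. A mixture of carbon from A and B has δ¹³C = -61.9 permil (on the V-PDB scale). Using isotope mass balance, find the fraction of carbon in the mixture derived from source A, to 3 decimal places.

δ_A = (0.0102498/0.0112400 − 1)×1000 = (0.911904 − 1)×1000 = -88.096 permil
δ_B = (0.0111481/0.0112400 − 1)×1000 = (0.991824 − 1)×1000 = -8.176 permil
f_A = (δ_mix − δ_B)/(δ_A − δ_B) = (-61.9 − (-8.176))/(-88.096 − (-8.176))
f_A = -53.724 / -79.920 = 0.6722

0.672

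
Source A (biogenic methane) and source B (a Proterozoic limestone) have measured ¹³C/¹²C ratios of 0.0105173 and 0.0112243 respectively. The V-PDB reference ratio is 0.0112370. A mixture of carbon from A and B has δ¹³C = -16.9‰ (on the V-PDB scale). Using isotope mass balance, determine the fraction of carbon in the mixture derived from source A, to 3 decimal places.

δ_A = (0.0105173/0.0112370 − 1)×1000 = (0.935953 − 1)×1000 = -64.047‰
δ_B = (0.0112243/0.0112370 − 1)×1000 = (0.998870 − 1)×1000 = -1.130‰
f_A = (δ_mix − δ_B)/(δ_A − δ_B) = (-16.9 − (-1.130))/(-64.047 − (-1.130))
f_A = -15.770 / -62.917 = 0.2506

0.251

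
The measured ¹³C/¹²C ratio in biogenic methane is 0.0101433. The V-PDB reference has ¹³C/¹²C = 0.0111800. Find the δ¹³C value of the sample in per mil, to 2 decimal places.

δ¹³C = (R_sample / R_standard − 1) × 1000
R_sample / R_standard = 0.0101433 / 0.0111800 = 0.907272
δ¹³C = (0.907272 − 1) × 1000 = -92.728 per mil

-92.73 per mil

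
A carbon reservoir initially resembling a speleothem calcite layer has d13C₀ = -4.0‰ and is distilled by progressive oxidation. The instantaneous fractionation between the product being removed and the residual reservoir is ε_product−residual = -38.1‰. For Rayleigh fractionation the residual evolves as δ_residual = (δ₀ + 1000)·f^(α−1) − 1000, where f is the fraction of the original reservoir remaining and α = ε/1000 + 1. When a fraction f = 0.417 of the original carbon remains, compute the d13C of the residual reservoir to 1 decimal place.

Rayleigh residual: δ_res = (δ₀ + 1000)·f^(α−1) − 1000
α = ε/1000 + 1 = 0.96190, so α − 1 = -0.03810
f^(α−1) = 0.417^(-0.03810) = 1.033886
δ_res = (-4.0 + 1000) × 1.033886 − 1000 = 1029.751 − 1000 = 29.75‰

29.8‰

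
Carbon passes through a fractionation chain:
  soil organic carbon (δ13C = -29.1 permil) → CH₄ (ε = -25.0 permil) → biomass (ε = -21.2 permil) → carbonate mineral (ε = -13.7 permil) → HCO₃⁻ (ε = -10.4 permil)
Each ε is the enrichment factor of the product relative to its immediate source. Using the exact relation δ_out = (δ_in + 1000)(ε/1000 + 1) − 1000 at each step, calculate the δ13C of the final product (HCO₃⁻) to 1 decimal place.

step 1: δ = (-29.10 + 1000)·(-25.0/1000 + 1) − 1000 = -53.37 permil
step 2: δ = (-53.37 + 1000)·(-21.2/1000 + 1) − 1000 = -73.44 permil
step 3: δ = (-73.44 + 1000)·(-13.7/1000 + 1) − 1000 = -86.13 permil
step 4: δ = (-86.13 + 1000)·(-10.4/1000 + 1) − 1000 = -95.64 permil

-95.6 permil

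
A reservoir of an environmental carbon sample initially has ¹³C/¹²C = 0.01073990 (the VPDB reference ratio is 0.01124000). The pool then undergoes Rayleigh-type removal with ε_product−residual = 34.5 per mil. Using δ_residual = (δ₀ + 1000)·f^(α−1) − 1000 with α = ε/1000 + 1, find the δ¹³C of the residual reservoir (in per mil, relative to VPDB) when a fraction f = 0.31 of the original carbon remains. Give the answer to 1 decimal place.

δ₀ = (0.01073990/0.01124000 − 1)×1000 = (0.955507 − 1)×1000 = -44.493 per mil
α − 1 = ε/1000 = 0.0345
f^(α−1) = 0.31^(0.0345) = 0.960400
δ_res = (-44.493 + 1000) × 0.960400 − 1000 = 917.669 − 1000 = -82.33 per mil

-82.3 per mil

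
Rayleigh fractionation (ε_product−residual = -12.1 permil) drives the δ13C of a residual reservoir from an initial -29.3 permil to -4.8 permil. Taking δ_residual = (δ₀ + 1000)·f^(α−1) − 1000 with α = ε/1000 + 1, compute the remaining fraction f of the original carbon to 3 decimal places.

α − 1 = ε/1000 = -0.0121
(δ_res + 1000)/(δ₀ + 1000) = (-4.8 + 1000)/(-29.3 + 1000) = 995.2/970.7 = 1.025240
f = 1.025240^(1/-0.0121) = exp(ln(1.025240)/-0.0121) = exp(0.02493/-0.0121)
f = exp(-2.0600) = 0.1275

0.127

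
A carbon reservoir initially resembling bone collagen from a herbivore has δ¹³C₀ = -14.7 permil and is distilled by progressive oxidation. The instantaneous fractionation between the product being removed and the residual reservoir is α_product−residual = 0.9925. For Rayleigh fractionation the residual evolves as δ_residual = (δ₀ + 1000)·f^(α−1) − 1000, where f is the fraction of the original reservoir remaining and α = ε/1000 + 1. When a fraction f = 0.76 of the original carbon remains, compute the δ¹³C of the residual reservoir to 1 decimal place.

-12.7 permil

Rayleigh residual: δ_res = (δ₀ + 1000)·f^(α−1) − 1000
α − 1 = -0.00750
f^(α−1) = 0.76^(-0.00750) = 1.002060
δ_res = (-14.7 + 1000) × 1.002060 − 1000 = 987.330 − 1000 = -12.67 permil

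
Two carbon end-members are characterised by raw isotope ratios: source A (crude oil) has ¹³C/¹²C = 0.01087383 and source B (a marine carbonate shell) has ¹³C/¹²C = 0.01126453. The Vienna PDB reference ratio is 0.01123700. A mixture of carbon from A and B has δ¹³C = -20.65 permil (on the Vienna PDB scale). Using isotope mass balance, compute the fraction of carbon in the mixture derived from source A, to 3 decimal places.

δ_A = (0.01087383/0.01123700 − 1)×1000 = (0.967681 − 1)×1000 = -32.319 permil
δ_B = (0.01126453/0.01123700 − 1)×1000 = (1.002450 − 1)×1000 = 2.450 permil
f_A = (δ_mix − δ_B)/(δ_A − δ_B) = (-20.65 − (2.450))/(-32.319 − (2.450))
f_A = -23.100 / -34.769 = 0.6644

0.664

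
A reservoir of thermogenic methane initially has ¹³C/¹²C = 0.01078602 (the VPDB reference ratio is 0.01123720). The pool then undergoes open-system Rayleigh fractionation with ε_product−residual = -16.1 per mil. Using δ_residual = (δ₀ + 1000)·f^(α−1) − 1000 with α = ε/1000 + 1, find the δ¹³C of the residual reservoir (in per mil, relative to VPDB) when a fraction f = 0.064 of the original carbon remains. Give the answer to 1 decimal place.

3.3 per mil

δ₀ = (0.01078602/0.01123720 − 1)×1000 = (0.959849 − 1)×1000 = -40.151 per mil
α − 1 = ε/1000 = -0.0161
f^(α−1) = 0.064^(-0.0161) = 1.045251
δ_res = (-40.151 + 1000) × 1.045251 − 1000 = 1003.283 − 1000 = 3.28 per mil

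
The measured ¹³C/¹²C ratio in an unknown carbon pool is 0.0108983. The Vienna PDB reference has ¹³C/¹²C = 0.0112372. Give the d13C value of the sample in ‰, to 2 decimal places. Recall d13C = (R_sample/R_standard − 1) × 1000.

-30.16‰

d13C = (R_sample / R_standard − 1) × 1000
R_sample / R_standard = 0.0108983 / 0.0112372 = 0.969841
d13C = (0.969841 − 1) × 1000 = -30.159‰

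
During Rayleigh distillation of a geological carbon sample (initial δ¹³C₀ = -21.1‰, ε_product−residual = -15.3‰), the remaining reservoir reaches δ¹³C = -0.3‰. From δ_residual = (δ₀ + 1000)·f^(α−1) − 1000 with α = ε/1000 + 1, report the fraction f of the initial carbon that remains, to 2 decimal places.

0.25

α − 1 = ε/1000 = -0.0153
(δ_res + 1000)/(δ₀ + 1000) = (-0.3 + 1000)/(-21.1 + 1000) = 999.7/978.9 = 1.021248
f = 1.021248^(1/-0.0153) = exp(ln(1.021248)/-0.0153) = exp(0.02103/-0.0153)
f = exp(-1.3742) = 0.2530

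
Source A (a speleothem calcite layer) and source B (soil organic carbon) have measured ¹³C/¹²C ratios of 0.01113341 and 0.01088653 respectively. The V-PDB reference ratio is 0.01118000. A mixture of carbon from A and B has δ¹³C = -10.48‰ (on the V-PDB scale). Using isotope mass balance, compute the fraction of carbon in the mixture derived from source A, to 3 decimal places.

0.714

δ_A = (0.01113341/0.01118000 − 1)×1000 = (0.995833 − 1)×1000 = -4.167‰
δ_B = (0.01088653/0.01118000 − 1)×1000 = (0.973750 − 1)×1000 = -26.250‰
f_A = (δ_mix − δ_B)/(δ_A − δ_B) = (-10.48 − (-26.250))/(-4.167 − (-26.250))
f_A = 15.770 / 22.082 = 0.7141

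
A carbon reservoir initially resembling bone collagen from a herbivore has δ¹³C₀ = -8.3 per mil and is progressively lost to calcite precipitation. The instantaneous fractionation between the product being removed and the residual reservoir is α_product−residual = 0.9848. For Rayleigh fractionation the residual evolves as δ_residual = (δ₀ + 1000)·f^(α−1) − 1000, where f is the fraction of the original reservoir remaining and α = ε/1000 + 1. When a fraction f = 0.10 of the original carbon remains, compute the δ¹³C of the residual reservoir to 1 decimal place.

Rayleigh residual: δ_res = (δ₀ + 1000)·f^(α−1) − 1000
α − 1 = -0.01520
f^(α−1) = 0.10^(-0.01520) = 1.035619
δ_res = (-8.3 + 1000) × 1.035619 − 1000 = 1027.023 − 1000 = 27.02 per mil

27.0 per mil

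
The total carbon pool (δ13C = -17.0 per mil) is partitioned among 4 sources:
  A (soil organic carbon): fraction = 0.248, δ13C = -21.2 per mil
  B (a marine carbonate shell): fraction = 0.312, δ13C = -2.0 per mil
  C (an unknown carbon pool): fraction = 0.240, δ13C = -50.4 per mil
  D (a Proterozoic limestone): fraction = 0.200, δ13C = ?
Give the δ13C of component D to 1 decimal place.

4.9 per mil

Isotope mass balance: δ_bulk = Σ fᵢ·δᵢ.
-17.0 = 0.248×(-21.2) + 0.312×(-2.0) + 0.240×(-50.4) + 0.200×δ_D
0.200·δ_D = -17.0 − (-17.978) = 0.978
δ_D = 0.978 / 0.200 = 4.89 per mil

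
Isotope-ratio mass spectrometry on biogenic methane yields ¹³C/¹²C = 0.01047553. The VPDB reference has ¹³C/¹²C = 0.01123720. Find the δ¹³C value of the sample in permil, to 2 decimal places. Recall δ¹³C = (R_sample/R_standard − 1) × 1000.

-67.78 permil

δ¹³C = (R_sample / R_standard − 1) × 1000
R_sample / R_standard = 0.01047553 / 0.01123720 = 0.932219
δ¹³C = (0.932219 − 1) × 1000 = -67.781 permil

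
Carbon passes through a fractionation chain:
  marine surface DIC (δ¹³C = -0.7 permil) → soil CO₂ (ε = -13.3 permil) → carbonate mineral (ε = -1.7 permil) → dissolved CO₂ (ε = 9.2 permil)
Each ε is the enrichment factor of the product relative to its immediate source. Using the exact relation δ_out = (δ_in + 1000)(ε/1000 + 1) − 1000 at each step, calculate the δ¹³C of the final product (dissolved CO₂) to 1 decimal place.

-6.6 permil

step 1: δ = (-0.70 + 1000)·(-13.3/1000 + 1) − 1000 = -13.99 permil
step 2: δ = (-13.99 + 1000)·(-1.7/1000 + 1) − 1000 = -15.67 permil
step 3: δ = (-15.67 + 1000)·(9.2/1000 + 1) − 1000 = -6.61 permil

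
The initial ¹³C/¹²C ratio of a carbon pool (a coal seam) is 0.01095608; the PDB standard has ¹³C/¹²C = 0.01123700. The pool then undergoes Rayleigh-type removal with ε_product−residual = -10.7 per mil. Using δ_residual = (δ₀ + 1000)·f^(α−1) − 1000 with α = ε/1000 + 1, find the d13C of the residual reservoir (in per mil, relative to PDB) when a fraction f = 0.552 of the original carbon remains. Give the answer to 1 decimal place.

-18.8 per mil

δ₀ = (0.01095608/0.01123700 − 1)×1000 = (0.975000 − 1)×1000 = -25.000 per mil
α − 1 = ε/1000 = -0.0107
f^(α−1) = 0.552^(-0.0107) = 1.006378
δ_res = (-25.000 + 1000) × 1.006378 − 1000 = 981.219 − 1000 = -18.78 per mil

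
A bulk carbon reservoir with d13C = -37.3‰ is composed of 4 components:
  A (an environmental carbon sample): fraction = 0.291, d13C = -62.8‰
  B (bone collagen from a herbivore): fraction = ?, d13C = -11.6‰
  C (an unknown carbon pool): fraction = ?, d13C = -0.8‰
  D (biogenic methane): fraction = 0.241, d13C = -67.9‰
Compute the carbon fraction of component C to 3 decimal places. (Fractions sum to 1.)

Let f_C and f_B be the unknown fractions; fractions sum to 1 so f_C + f_B = 0.468.
Mass balance: Σ fᵢ·δᵢ = δ_bulk ⇒ f_C·(-0.8) + f_B·(-11.6) = -37.3 − (-34.639) = -2.661
Substitute f_B = 0.468 − f_C:
f_C·(-0.8 − -11.6) = -2.661 − 0.468×(-11.6) = 2.768
f_C = 2.768 / 10.8 = 0.2563

0.256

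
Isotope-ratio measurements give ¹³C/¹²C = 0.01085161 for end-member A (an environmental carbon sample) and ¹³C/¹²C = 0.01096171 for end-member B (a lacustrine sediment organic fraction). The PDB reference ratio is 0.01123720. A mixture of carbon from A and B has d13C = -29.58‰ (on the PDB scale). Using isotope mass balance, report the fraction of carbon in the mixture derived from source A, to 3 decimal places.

δ_A = (0.01085161/0.01123720 − 1)×1000 = (0.965686 − 1)×1000 = -34.314‰
δ_B = (0.01096171/0.01123720 − 1)×1000 = (0.975484 − 1)×1000 = -24.516‰
f_A = (δ_mix − δ_B)/(δ_A − δ_B) = (-29.58 − (-24.516))/(-34.314 − (-24.516))
f_A = -5.064 / -9.798 = 0.5169

0.517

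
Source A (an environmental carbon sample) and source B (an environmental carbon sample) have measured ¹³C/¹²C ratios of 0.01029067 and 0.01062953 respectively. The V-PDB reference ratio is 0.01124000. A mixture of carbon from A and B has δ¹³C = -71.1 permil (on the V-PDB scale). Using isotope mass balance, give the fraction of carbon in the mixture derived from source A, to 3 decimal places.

δ_A = (0.01029067/0.01124000 − 1)×1000 = (0.915540 − 1)×1000 = -84.460 permil
δ_B = (0.01062953/0.01124000 − 1)×1000 = (0.945688 − 1)×1000 = -54.312 permil
f_A = (δ_mix − δ_B)/(δ_A − δ_B) = (-71.1 − (-54.312))/(-84.460 − (-54.312))
f_A = -16.788 / -30.148 = 0.5568

0.557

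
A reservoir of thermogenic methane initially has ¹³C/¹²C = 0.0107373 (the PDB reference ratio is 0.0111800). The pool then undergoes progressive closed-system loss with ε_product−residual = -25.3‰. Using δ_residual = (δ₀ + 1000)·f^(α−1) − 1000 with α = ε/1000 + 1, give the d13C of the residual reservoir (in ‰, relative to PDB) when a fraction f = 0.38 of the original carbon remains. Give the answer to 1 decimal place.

δ₀ = (0.0107373/0.0111800 − 1)×1000 = (0.960403 − 1)×1000 = -39.597‰
α − 1 = ε/1000 = -0.0253
f^(α−1) = 0.38^(-0.0253) = 1.024782
δ_res = (-39.597 + 1000) × 1.024782 − 1000 = 984.203 − 1000 = -15.80‰

-15.8‰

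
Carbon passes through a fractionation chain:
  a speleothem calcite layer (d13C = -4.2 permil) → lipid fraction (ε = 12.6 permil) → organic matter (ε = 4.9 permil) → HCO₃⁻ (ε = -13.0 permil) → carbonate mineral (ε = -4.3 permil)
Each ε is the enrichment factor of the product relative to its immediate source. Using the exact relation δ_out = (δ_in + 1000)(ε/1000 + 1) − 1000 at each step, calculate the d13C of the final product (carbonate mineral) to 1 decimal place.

step 1: δ = (-4.20 + 1000)·(12.6/1000 + 1) − 1000 = 8.35 permil
step 2: δ = (8.35 + 1000)·(4.9/1000 + 1) − 1000 = 13.29 permil
step 3: δ = (13.29 + 1000)·(-13.0/1000 + 1) − 1000 = 0.12 permil
step 4: δ = (0.12 + 1000)·(-4.3/1000 + 1) − 1000 = -4.19 permil

-4.2 permil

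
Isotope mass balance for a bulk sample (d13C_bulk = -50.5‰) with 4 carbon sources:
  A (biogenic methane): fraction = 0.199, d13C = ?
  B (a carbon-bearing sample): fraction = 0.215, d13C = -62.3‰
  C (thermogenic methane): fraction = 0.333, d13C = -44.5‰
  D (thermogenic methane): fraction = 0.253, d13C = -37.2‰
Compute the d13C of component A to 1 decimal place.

Isotope mass balance: δ_bulk = Σ fᵢ·δᵢ.
-50.5 = 0.199×δ_A + 0.215×(-62.3) + 0.333×(-44.5) + 0.253×(-37.2)
0.199·δ_A = -50.5 − (-37.625) = -12.875
δ_A = -12.875 / 0.199 = -64.70‰

-64.7‰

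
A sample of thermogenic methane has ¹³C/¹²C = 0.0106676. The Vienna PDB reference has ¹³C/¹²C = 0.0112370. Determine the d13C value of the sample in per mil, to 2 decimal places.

-50.67 per mil

d13C = (R_sample / R_standard − 1) × 1000
R_sample / R_standard = 0.0106676 / 0.0112370 = 0.949328
d13C = (0.949328 − 1) × 1000 = -50.672 per mil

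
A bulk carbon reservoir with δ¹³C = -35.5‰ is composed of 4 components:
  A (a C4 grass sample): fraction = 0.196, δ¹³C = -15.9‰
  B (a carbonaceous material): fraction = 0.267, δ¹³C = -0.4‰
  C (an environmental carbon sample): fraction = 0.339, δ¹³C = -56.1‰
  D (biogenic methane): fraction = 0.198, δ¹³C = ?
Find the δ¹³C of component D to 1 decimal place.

-67.0‰

Isotope mass balance: δ_bulk = Σ fᵢ·δᵢ.
-35.5 = 0.196×(-15.9) + 0.267×(-0.4) + 0.339×(-56.1) + 0.198×δ_D
0.198·δ_D = -35.5 − (-22.241) = -13.259
δ_D = -13.259 / 0.198 = -66.96‰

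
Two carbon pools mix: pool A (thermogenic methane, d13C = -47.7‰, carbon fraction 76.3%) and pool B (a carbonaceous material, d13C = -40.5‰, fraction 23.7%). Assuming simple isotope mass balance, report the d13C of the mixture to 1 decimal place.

-46.0‰

δ_mix = f_A·δ_A + f_B·δ_B
δ_mix = 0.763 × (-47.7) + 0.237 × (-40.5)
δ_mix = -36.40 + -9.60 = -45.99‰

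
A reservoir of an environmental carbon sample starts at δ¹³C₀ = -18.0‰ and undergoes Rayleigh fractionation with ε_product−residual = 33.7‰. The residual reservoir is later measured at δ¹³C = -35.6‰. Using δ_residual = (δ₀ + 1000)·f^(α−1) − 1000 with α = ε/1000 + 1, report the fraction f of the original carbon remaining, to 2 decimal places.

0.58

α − 1 = ε/1000 = 0.0337
(δ_res + 1000)/(δ₀ + 1000) = (-35.6 + 1000)/(-18.0 + 1000) = 964.4/982.0 = 0.982077
f = 0.982077^(1/0.0337) = exp(ln(0.982077)/0.0337) = exp(-0.01809/0.0337)
f = exp(-0.5367) = 0.5847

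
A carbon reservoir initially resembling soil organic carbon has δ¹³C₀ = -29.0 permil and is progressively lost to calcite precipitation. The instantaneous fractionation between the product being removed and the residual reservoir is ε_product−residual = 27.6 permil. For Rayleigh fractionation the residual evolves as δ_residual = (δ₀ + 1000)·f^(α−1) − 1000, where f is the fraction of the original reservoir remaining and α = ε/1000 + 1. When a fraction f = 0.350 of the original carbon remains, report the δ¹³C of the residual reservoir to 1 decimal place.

Rayleigh residual: δ_res = (δ₀ + 1000)·f^(α−1) − 1000
α = ε/1000 + 1 = 1.02760, so α − 1 = 0.02760
f^(α−1) = 0.350^(0.02760) = 0.971441
δ_res = (-29.0 + 1000) × 0.971441 − 1000 = 943.269 − 1000 = -56.73 permil

-56.7 permil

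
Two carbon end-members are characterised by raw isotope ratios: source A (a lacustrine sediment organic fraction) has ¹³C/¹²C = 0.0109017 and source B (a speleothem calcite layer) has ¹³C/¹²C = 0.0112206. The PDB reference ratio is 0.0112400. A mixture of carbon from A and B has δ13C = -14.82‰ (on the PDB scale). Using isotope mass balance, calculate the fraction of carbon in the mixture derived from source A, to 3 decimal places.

0.462

δ_A = (0.0109017/0.0112400 − 1)×1000 = (0.969902 − 1)×1000 = -30.098‰
δ_B = (0.0112206/0.0112400 − 1)×1000 = (0.998274 − 1)×1000 = -1.726‰
f_A = (δ_mix − δ_B)/(δ_A − δ_B) = (-14.82 − (-1.726))/(-30.098 − (-1.726))
f_A = -13.094 / -28.372 = 0.4615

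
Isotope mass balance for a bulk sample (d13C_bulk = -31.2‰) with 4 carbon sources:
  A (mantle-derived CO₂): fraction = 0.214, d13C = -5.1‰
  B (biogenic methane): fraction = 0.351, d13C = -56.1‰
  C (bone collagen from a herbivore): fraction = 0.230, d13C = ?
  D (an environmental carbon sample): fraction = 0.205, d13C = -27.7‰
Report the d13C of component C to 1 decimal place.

-20.6‰

Isotope mass balance: δ_bulk = Σ fᵢ·δᵢ.
-31.2 = 0.214×(-5.1) + 0.351×(-56.1) + 0.230×δ_C + 0.205×(-27.7)
0.230·δ_C = -31.2 − (-26.461) = -4.739
δ_C = -4.739 / 0.230 = -20.60‰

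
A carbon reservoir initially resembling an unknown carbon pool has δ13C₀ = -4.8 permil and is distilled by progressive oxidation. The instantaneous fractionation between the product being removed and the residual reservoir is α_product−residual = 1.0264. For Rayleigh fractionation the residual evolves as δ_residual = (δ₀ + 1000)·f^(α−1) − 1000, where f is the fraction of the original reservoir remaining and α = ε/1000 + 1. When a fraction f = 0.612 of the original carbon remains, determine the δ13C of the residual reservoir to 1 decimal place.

Rayleigh residual: δ_res = (δ₀ + 1000)·f^(α−1) − 1000
α − 1 = 0.02640
f^(α−1) = 0.612^(0.02640) = 0.987121
δ_res = (-4.8 + 1000) × 0.987121 − 1000 = 982.382 − 1000 = -17.62 permil

-17.6 permil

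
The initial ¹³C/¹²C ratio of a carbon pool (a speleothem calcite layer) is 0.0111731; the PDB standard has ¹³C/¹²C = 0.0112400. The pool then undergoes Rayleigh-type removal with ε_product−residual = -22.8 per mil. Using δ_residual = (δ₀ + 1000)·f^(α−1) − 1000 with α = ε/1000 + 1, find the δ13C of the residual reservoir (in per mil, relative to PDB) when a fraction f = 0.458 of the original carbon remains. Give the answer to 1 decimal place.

11.9 per mil

δ₀ = (0.0111731/0.0112400 − 1)×1000 = (0.994048 − 1)×1000 = -5.952 per mil
α − 1 = ε/1000 = -0.0228
f^(α−1) = 0.458^(-0.0228) = 1.017964
δ_res = (-5.952 + 1000) × 1.017964 − 1000 = 1011.905 − 1000 = 11.90 per mil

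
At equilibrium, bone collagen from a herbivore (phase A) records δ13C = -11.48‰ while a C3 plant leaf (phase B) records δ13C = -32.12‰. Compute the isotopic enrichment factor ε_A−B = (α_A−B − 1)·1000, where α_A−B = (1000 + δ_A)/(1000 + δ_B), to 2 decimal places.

21.32‰

α_A−B = (1000 + -11.48) / (1000 + -32.12) = 988.52 / 967.88 = 1.021325
ε_A−B = (1.021325 − 1) × 1000 = 21.325‰
(The approximation ε ≈ δ_A − δ_B would give 20.64‰.)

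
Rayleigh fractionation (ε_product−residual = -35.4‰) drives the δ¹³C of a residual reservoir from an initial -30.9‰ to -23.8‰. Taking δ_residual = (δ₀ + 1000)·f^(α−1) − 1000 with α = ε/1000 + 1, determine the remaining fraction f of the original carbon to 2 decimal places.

0.81

α − 1 = ε/1000 = -0.0354
(δ_res + 1000)/(δ₀ + 1000) = (-23.8 + 1000)/(-30.9 + 1000) = 976.2/969.1 = 1.007326
f = 1.007326^(1/-0.0354) = exp(ln(1.007326)/-0.0354) = exp(0.00730/-0.0354)
f = exp(-0.2062) = 0.8137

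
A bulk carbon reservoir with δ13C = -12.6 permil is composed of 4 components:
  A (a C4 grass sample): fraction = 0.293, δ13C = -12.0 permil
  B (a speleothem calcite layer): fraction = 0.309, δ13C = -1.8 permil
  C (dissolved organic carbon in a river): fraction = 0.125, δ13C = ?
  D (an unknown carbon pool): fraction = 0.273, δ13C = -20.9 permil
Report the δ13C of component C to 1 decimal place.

-22.6 permil

Isotope mass balance: δ_bulk = Σ fᵢ·δᵢ.
-12.6 = 0.293×(-12.0) + 0.309×(-1.8) + 0.125×δ_C + 0.273×(-20.9)
0.125·δ_C = -12.6 − (-9.778) = -2.822
δ_C = -2.822 / 0.125 = -22.58 permil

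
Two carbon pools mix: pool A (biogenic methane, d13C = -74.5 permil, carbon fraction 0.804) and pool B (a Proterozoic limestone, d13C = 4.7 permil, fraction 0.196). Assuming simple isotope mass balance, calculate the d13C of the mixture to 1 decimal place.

-59.0 permil

δ_mix = f_A·δ_A + f_B·δ_B
δ_mix = 0.804 × (-74.5) + 0.196 × (4.7)
δ_mix = -59.90 + 0.92 = -58.98 permil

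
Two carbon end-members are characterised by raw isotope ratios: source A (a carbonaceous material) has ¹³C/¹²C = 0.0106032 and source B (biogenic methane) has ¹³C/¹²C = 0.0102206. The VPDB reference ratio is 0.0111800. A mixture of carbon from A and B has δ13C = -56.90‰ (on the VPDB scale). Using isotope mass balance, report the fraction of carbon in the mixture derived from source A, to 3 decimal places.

0.845

δ_A = (0.0106032/0.0111800 − 1)×1000 = (0.948408 − 1)×1000 = -51.592‰
δ_B = (0.0102206/0.0111800 − 1)×1000 = (0.914186 − 1)×1000 = -85.814‰
f_A = (δ_mix − δ_B)/(δ_A − δ_B) = (-56.90 − (-85.814))/(-51.592 − (-85.814))
f_A = 28.914 / 34.222 = 0.8449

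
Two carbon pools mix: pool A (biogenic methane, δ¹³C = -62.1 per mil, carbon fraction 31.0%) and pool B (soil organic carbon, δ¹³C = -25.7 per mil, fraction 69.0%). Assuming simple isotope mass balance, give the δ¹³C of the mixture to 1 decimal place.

-37.0 per mil

δ_mix = f_A·δ_A + f_B·δ_B
δ_mix = 0.310 × (-62.1) + 0.690 × (-25.7)
δ_mix = -19.25 + -17.73 = -36.98 per mil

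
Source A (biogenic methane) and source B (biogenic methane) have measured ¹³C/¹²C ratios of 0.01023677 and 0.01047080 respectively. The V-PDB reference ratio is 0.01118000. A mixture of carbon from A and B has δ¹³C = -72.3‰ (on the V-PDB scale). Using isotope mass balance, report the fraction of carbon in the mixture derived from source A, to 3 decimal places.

0.424

δ_A = (0.01023677/0.01118000 − 1)×1000 = (0.915632 − 1)×1000 = -84.368‰
δ_B = (0.01047080/0.01118000 − 1)×1000 = (0.936565 − 1)×1000 = -63.435‰
f_A = (δ_mix − δ_B)/(δ_A − δ_B) = (-72.3 − (-63.435))/(-84.368 − (-63.435))
f_A = -8.865 / -20.933 = 0.4235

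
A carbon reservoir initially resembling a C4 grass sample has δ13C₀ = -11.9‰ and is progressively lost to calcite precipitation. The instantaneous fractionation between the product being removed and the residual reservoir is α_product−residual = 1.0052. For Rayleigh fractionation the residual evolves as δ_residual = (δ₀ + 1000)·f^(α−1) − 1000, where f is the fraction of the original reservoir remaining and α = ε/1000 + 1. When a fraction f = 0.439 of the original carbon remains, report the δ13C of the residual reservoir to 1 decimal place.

-16.1‰

Rayleigh residual: δ_res = (δ₀ + 1000)·f^(α−1) − 1000
α − 1 = 0.00520
f^(α−1) = 0.439^(0.00520) = 0.995728
δ_res = (-11.9 + 1000) × 0.995728 − 1000 = 983.879 − 1000 = -16.12‰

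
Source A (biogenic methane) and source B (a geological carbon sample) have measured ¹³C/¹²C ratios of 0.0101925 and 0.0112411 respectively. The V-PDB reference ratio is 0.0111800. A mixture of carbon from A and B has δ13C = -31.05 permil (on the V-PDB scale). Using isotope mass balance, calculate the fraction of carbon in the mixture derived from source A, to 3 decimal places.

δ_A = (0.0101925/0.0111800 − 1)×1000 = (0.911673 − 1)×1000 = -88.327 permil
δ_B = (0.0112411/0.0111800 − 1)×1000 = (1.005465 − 1)×1000 = 5.465 permil
f_A = (δ_mix − δ_B)/(δ_A − δ_B) = (-31.05 − (5.465))/(-88.327 − (5.465))
f_A = -36.515 / -93.792 = 0.3893

0.389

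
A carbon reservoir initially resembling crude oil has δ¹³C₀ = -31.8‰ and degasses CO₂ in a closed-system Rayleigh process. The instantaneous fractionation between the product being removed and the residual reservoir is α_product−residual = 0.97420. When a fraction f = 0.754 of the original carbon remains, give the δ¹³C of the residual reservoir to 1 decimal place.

-24.7‰

Rayleigh residual: δ_res = (δ₀ + 1000)·f^(α−1) − 1000
α − 1 = -0.02580
f^(α−1) = 0.754^(-0.02580) = 1.007312
δ_res = (-31.8 + 1000) × 1.007312 − 1000 = 975.279 − 1000 = -24.72‰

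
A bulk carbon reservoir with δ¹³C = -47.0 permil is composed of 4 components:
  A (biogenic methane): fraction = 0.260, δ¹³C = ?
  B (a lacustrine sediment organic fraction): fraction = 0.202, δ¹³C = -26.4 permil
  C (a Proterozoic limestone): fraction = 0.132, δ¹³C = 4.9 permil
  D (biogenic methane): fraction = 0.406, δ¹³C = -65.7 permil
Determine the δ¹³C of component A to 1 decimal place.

-60.2 permil

Isotope mass balance: δ_bulk = Σ fᵢ·δᵢ.
-47.0 = 0.260×δ_A + 0.202×(-26.4) + 0.132×(4.9) + 0.406×(-65.7)
0.260·δ_A = -47.0 − (-31.360) = -15.640
δ_A = -15.640 / 0.260 = -60.15 permil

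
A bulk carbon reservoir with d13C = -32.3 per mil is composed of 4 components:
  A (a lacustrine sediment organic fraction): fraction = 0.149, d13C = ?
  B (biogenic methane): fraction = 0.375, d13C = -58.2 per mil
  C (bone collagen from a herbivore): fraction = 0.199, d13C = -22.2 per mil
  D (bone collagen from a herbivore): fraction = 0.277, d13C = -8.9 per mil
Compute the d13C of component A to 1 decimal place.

Isotope mass balance: δ_bulk = Σ fᵢ·δᵢ.
-32.3 = 0.149×δ_A + 0.375×(-58.2) + 0.199×(-22.2) + 0.277×(-8.9)
0.149·δ_A = -32.3 − (-28.708) = -3.592
δ_A = -3.592 / 0.149 = -24.11 per mil

-24.1 per mil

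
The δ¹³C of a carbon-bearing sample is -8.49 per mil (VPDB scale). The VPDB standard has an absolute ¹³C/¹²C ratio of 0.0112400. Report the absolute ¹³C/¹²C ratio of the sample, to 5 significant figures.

0.011145

R_sample = R_standard × (δ¹³C/1000 + 1)
R_sample = 0.0112400 × (-8.49/1000 + 1) = 0.0112400 × 0.991510
R_sample = 0.0111446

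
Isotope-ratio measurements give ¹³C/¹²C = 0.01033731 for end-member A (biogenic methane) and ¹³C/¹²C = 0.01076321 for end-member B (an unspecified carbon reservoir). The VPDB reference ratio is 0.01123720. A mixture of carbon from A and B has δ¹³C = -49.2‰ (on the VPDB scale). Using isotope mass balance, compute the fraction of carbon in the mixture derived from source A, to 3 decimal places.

0.185

δ_A = (0.01033731/0.01123720 − 1)×1000 = (0.919919 − 1)×1000 = -80.081‰
δ_B = (0.01076321/0.01123720 − 1)×1000 = (0.957820 − 1)×1000 = -42.180‰
f_A = (δ_mix − δ_B)/(δ_A − δ_B) = (-49.2 − (-42.180))/(-80.081 − (-42.180))
f_A = -7.020 / -37.901 = 0.1852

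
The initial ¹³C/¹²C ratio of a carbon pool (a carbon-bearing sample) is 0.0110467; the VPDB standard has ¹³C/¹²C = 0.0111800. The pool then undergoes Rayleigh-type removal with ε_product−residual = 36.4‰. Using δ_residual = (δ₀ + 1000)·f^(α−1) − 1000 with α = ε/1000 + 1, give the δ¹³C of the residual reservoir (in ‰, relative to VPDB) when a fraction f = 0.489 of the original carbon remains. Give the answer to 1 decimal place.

-37.3‰

δ₀ = (0.0110467/0.0111800 − 1)×1000 = (0.988077 − 1)×1000 = -11.923‰
α − 1 = ε/1000 = 0.0364
f^(α−1) = 0.489^(0.0364) = 0.974296
δ_res = (-11.923 + 1000) × 0.974296 − 1000 = 962.679 − 1000 = -37.32‰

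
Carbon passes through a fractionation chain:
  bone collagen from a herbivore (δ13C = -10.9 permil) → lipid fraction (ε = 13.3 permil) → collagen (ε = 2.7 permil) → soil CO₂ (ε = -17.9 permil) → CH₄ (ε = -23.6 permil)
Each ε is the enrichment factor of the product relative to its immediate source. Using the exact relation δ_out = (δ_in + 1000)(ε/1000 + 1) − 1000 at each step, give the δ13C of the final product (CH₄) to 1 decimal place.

-36.3 permil

step 1: δ = (-10.90 + 1000)·(13.3/1000 + 1) − 1000 = 2.26 permil
step 2: δ = (2.26 + 1000)·(2.7/1000 + 1) − 1000 = 4.96 permil
step 3: δ = (4.96 + 1000)·(-17.9/1000 + 1) − 1000 = -13.03 permil
step 4: δ = (-13.03 + 1000)·(-23.6/1000 + 1) − 1000 = -36.32 permil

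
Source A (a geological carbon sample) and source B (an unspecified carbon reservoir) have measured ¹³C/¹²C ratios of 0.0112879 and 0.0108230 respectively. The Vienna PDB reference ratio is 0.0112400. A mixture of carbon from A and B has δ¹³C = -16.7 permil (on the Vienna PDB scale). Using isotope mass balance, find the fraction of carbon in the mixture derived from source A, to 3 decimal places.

δ_A = (0.0112879/0.0112400 − 1)×1000 = (1.004262 − 1)×1000 = 4.262 permil
δ_B = (0.0108230/0.0112400 − 1)×1000 = (0.962900 − 1)×1000 = -37.100 permil
f_A = (δ_mix − δ_B)/(δ_A − δ_B) = (-16.7 − (-37.100))/(4.262 − (-37.100))
f_A = 20.400 / 41.361 = 0.4932

0.493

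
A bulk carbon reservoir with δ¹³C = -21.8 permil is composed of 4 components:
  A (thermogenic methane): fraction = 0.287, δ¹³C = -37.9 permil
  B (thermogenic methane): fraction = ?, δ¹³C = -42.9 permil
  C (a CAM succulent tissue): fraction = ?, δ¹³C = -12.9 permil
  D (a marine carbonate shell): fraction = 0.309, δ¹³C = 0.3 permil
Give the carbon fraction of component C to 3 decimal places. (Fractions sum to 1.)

Let f_C and f_B be the unknown fractions; fractions sum to 1 so f_C + f_B = 0.404.
Mass balance: Σ fᵢ·δᵢ = δ_bulk ⇒ f_C·(-12.9) + f_B·(-42.9) = -21.8 − (-10.785) = -11.015
Substitute f_B = 0.404 − f_C:
f_C·(-12.9 − -42.9) = -11.015 − 0.404×(-42.9) = 6.316
f_C = 6.316 / 30.0 = 0.2105

0.211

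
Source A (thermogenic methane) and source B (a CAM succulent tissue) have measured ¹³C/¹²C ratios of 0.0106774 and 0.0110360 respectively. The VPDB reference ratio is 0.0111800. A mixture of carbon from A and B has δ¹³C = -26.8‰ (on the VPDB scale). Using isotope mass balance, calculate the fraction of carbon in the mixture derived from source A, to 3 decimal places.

δ_A = (0.0106774/0.0111800 − 1)×1000 = (0.955045 − 1)×1000 = -44.955‰
δ_B = (0.0110360/0.0111800 − 1)×1000 = (0.987120 − 1)×1000 = -12.880‰
f_A = (δ_mix − δ_B)/(δ_A − δ_B) = (-26.8 − (-12.880))/(-44.955 − (-12.880))
f_A = -13.920 / -32.075 = 0.4340

0.434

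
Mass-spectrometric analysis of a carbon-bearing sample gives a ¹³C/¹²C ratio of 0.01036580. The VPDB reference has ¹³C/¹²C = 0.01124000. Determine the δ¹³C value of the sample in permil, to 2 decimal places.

-77.78 permil

δ¹³C = (R_sample / R_standard − 1) × 1000
R_sample / R_standard = 0.01036580 / 0.01124000 = 0.922224
δ¹³C = (0.922224 − 1) × 1000 = -77.776 permil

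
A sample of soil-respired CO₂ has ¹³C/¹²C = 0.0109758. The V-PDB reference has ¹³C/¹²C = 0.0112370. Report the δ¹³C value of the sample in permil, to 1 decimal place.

-23.2 permil

δ¹³C = (R_sample / R_standard − 1) × 1000
R_sample / R_standard = 0.0109758 / 0.0112370 = 0.976755
δ¹³C = (0.976755 − 1) × 1000 = -23.24 permil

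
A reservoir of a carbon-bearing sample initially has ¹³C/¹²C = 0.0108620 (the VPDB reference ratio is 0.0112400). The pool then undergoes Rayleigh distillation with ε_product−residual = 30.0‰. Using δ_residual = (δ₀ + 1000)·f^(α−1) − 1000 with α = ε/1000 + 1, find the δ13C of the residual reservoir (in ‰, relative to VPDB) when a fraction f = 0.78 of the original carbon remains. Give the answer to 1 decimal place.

-40.8‰

δ₀ = (0.0108620/0.0112400 − 1)×1000 = (0.966370 − 1)×1000 = -33.630‰
α − 1 = ε/1000 = 0.0300
f^(α−1) = 0.78^(0.0300) = 0.992574
δ_res = (-33.630 + 1000) × 0.992574 − 1000 = 959.194 − 1000 = -40.81‰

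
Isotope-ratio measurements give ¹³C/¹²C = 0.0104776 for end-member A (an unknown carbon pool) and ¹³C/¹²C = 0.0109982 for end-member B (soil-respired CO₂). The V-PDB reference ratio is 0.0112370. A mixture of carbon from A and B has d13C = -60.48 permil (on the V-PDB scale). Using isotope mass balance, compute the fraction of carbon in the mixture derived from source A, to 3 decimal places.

δ_A = (0.0104776/0.0112370 − 1)×1000 = (0.932420 − 1)×1000 = -67.580 permil
δ_B = (0.0109982/0.0112370 − 1)×1000 = (0.978749 − 1)×1000 = -21.251 permil
f_A = (δ_mix − δ_B)/(δ_A − δ_B) = (-60.48 − (-21.251))/(-67.580 − (-21.251))
f_A = -39.229 / -46.329 = 0.8467

0.847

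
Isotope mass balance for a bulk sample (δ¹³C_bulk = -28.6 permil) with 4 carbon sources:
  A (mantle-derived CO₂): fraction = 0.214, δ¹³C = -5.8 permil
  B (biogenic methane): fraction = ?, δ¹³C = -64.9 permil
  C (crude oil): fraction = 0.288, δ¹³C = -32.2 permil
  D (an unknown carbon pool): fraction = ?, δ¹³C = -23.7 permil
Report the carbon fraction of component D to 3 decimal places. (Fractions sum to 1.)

Let f_D and f_B be the unknown fractions; fractions sum to 1 so f_D + f_B = 0.498.
Mass balance: Σ fᵢ·δᵢ = δ_bulk ⇒ f_D·(-23.7) + f_B·(-64.9) = -28.6 − (-10.515) = -18.085
Substitute f_B = 0.498 − f_D:
f_D·(-23.7 − -64.9) = -18.085 − 0.498×(-64.9) = 14.235
f_D = 14.235 / 41.2 = 0.3455

0.346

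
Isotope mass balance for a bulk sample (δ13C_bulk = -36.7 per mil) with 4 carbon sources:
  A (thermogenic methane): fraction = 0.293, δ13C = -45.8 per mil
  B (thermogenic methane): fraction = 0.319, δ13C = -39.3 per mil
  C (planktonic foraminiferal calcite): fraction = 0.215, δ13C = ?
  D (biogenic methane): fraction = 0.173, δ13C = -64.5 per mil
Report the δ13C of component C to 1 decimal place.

1.9 per mil

Isotope mass balance: δ_bulk = Σ fᵢ·δᵢ.
-36.7 = 0.293×(-45.8) + 0.319×(-39.3) + 0.215×δ_C + 0.173×(-64.5)
0.215·δ_C = -36.7 − (-37.115) = 0.415
δ_C = 0.415 / 0.215 = 1.93 per mil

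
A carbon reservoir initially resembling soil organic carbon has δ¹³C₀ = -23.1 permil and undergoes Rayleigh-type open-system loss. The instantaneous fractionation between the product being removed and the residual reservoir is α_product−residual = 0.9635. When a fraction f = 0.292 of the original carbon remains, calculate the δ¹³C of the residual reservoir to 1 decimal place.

Rayleigh residual: δ_res = (δ₀ + 1000)·f^(α−1) − 1000
α − 1 = -0.03650
f^(α−1) = 0.292^(-0.03650) = 1.045956
δ_res = (-23.1 + 1000) × 1.045956 − 1000 = 1021.795 − 1000 = 21.79 permil

21.8 permil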